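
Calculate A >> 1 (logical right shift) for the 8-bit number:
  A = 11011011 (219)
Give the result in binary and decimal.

Logical shift right by 1: drop the bottom 1 bit(s), prepend 1 zero(s) on the left.
  11011011  ->  keep [1101101], discard [1], prepend 0
= 01101101

Answer: 01101101 (109)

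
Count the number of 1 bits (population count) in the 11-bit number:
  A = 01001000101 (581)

01001000101
1-bits at positions (from bit 0 = LSB): 0, 2, 6, 9
Count = 4

Answer: 4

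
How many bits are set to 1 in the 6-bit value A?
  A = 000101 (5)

000101
1-bits at positions (from bit 0 = LSB): 0, 2
Count = 2

Answer: 2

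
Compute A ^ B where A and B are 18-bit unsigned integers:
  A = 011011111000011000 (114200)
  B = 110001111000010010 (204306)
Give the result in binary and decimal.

Apply ^ to each column (1 where bits differ):
  011011111000011000
^ 110001111000010010
--------------------
  101010000000001010

Answer: 101010000000001010 (172042)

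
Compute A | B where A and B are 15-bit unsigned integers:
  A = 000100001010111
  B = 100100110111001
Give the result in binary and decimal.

Apply | to each column (1 where either bit is 1):
  000100001010111
| 100100110111001
-----------------
  100100111111111

Answer: 100100111111111 (18943)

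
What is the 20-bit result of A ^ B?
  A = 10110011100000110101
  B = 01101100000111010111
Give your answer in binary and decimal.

Apply ^ to each column (1 where bits differ):
  10110011100000110101
^ 01101100000111010111
----------------------
  11011111100111100010

Answer: 11011111100111100010 (915938)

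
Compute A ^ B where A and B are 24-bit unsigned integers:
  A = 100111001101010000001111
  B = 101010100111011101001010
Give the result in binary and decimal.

Apply ^ to each column (1 where bits differ):
  100111001101010000001111
^ 101010100111011101001010
--------------------------
  001101101010001101000101

Answer: 001101101010001101000101 (3580741)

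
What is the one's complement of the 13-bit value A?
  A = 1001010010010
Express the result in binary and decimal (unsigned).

Flip each bit (0->1, 1->0):
  1001010010010
  0110101101101

Answer: 0110101101101 (3437)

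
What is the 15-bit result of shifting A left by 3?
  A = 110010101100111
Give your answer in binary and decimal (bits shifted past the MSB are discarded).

Shift left by 3: drop the top 3 bit(s), append 3 zero(s) on the right.
  110010101100111  ->  discard [110], keep [010101100111], append 000
= 010101100111000

Answer: 010101100111000 (11064)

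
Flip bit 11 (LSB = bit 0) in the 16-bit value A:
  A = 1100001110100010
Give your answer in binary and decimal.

Mask = 1 << 11 = 0000100000000000
Bit 11 of A is 0; XOR with the mask flips it to 1.
  1100001110100010
^ 0000100000000000
------------------
  1100101110100010

Answer: 1100101110100010 (52130)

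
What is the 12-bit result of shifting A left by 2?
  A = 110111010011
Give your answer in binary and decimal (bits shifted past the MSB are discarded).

Shift left by 2: drop the top 2 bit(s), append 2 zero(s) on the right.
  110111010011  ->  discard [11], keep [0111010011], append 00
= 011101001100

Answer: 011101001100 (1868)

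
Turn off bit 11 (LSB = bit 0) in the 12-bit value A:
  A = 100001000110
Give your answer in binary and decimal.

Mask = ~(1 << 11) = 011111111111
Bit 11 of A is 1, so AND-ing with the mask clears it to 0.
  100001000110
& 011111111111
--------------
  000001000110

Answer: 000001000110 (70)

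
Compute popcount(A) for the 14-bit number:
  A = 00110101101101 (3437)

00110101101101
1-bits at positions (from bit 0 = LSB): 0, 2, 3, 5, 6, 8, 10, 11
Count = 8

Answer: 8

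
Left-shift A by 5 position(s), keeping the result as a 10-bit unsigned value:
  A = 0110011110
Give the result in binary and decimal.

Shift left by 5: drop the top 5 bit(s), append 5 zero(s) on the right.
  0110011110  ->  discard [01100], keep [11110], append 00000
= 1111000000

Answer: 1111000000 (960)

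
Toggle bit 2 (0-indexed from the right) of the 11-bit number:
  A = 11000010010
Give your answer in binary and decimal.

Mask = 1 << 2 = 00000000100
Bit 2 of A is 0; XOR with the mask flips it to 1.
  11000010010
^ 00000000100
-------------
  11000010110

Answer: 11000010110 (1558)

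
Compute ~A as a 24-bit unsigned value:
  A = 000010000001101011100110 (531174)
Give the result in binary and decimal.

Flip each bit (0->1, 1->0):
  000010000001101011100110
  111101111110010100011001

Answer: 111101111110010100011001 (16246041)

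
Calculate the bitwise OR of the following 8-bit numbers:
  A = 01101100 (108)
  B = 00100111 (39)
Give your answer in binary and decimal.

Apply | to each column (1 where either bit is 1):
  01101100
| 00100111
----------
  01101111

Answer: 01101111 (111)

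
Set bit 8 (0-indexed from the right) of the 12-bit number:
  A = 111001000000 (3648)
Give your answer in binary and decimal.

Mask = 1 << 8 = 000100000000
Bit 8 of A is 0, so OR-ing with the mask flips it to 1.
  111001000000
| 000100000000
--------------
  111101000000

Answer: 111101000000 (3904)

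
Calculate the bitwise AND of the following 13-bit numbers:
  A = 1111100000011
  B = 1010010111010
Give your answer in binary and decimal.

Apply & to each column (1 only where both bits are 1):
  1111100000011
& 1010010111010
---------------
  1010000000010

Answer: 1010000000010 (5122)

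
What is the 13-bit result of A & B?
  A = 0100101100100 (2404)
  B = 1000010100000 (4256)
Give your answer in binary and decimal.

Apply & to each column (1 only where both bits are 1):
  0100101100100
& 1000010100000
---------------
  0000000100000

Answer: 0000000100000 (32)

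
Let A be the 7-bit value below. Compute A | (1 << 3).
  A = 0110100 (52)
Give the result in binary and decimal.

Mask = 1 << 3 = 0001000
Bit 3 of A is 0, so OR-ing with the mask flips it to 1.
  0110100
| 0001000
---------
  0111100

Answer: 0111100 (60)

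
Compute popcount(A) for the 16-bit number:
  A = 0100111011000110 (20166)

0100111011000110
1-bits at positions (from bit 0 = LSB): 1, 2, 6, 7, 9, 10, 11, 14
Count = 8

Answer: 8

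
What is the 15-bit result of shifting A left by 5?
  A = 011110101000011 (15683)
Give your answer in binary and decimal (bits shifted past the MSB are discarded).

Shift left by 5: drop the top 5 bit(s), append 5 zero(s) on the right.
  011110101000011  ->  discard [01111], keep [0101000011], append 00000
= 010100001100000

Answer: 010100001100000 (10336)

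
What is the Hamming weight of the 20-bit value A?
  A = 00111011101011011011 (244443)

00111011101011011011
1-bits at positions (from bit 0 = LSB): 0, 1, 3, 4, 6, 7, 9, 11, 12, 13, 15, 16, 17
Count = 13

Answer: 13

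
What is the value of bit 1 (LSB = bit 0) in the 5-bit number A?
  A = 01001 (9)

Bit 1 is the 2nd from the right.
  01001
     ^
That bit is 0.

Answer: 0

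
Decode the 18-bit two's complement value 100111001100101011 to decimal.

MSB is 1, so the value is negative. Find the magnitude:
1. Invert bits:  011000110011010100
2. Add 1:        011000110011010101  = 101589
3. Apply sign:   -101589

Answer: -101589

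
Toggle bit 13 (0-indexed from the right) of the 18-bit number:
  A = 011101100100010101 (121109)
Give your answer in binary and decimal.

Mask = 1 << 13 = 000010000000000000
Bit 13 of A is 0; XOR with the mask flips it to 1.
  011101100100010101
^ 000010000000000000
--------------------
  011111100100010101

Answer: 011111100100010101 (129301)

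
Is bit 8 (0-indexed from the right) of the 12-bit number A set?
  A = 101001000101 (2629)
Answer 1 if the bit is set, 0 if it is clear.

Bit 8 is the 9th from the right.
  101001000101
     ^
That bit is 0.

Answer: 0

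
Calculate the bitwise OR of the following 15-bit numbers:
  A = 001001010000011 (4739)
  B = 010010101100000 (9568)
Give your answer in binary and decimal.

Apply | to each column (1 where either bit is 1):
  001001010000011
| 010010101100000
-----------------
  011011111100011

Answer: 011011111100011 (14307)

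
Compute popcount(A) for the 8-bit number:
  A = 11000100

11000100
1-bits at positions (from bit 0 = LSB): 2, 6, 7
Count = 3

Answer: 3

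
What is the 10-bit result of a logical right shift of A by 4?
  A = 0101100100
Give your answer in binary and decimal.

Logical shift right by 4: drop the bottom 4 bit(s), prepend 4 zero(s) on the left.
  0101100100  ->  keep [010110], discard [0100], prepend 0000
= 0000010110

Answer: 0000010110 (22)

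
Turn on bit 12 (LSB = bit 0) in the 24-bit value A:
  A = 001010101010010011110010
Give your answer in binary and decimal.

Mask = 1 << 12 = 000000000001000000000000
Bit 12 of A is 0, so OR-ing with the mask flips it to 1.
  001010101010010011110010
| 000000000001000000000000
--------------------------
  001010101011010011110010

Answer: 001010101011010011110010 (2798834)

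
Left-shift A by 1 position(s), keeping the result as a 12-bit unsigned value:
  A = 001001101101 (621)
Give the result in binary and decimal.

Shift left by 1: drop the top 1 bit(s), append 1 zero(s) on the right.
  001001101101  ->  discard [0], keep [01001101101], append 0
= 010011011010

Answer: 010011011010 (1242)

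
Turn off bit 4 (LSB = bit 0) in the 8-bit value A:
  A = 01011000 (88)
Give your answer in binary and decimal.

Mask = ~(1 << 4) = 11101111
Bit 4 of A is 1, so AND-ing with the mask clears it to 0.
  01011000
& 11101111
----------
  01001000

Answer: 01001000 (72)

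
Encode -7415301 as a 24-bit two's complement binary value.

1. Binary of +7415301:  011100010010011000000101
2. Invert bits:     100011101101100111111010
3. Add 1:           100011101101100111111011

Answer: 100011101101100111111011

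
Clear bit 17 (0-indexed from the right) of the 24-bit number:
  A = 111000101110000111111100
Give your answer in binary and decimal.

Mask = ~(1 << 17) = 111111011111111111111111
Bit 17 of A is 1, so AND-ing with the mask clears it to 0.
  111000101110000111111100
& 111111011111111111111111
--------------------------
  111000001110000111111100

Answer: 111000001110000111111100 (14737916)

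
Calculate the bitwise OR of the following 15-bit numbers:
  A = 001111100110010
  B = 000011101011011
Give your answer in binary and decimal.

Apply | to each column (1 where either bit is 1):
  001111100110010
| 000011101011011
-----------------
  001111101111011

Answer: 001111101111011 (8059)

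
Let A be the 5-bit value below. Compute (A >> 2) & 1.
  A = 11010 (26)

Bit 2 is the 3rd from the right.
  11010
    ^
That bit is 0.

Answer: 0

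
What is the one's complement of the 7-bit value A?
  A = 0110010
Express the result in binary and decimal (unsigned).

Flip each bit (0->1, 1->0):
  0110010
  1001101

Answer: 1001101 (77)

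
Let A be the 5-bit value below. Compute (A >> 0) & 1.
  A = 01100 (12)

Bit 0 is the 1st from the right.
  01100
      ^
That bit is 0.

Answer: 0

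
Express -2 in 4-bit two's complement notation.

1. Binary of +2:  0010
2. Invert bits:     1101
3. Add 1:           1110

Answer: 1110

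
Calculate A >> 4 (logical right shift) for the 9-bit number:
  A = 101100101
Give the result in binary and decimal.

Logical shift right by 4: drop the bottom 4 bit(s), prepend 4 zero(s) on the left.
  101100101  ->  keep [10110], discard [0101], prepend 0000
= 000010110

Answer: 000010110 (22)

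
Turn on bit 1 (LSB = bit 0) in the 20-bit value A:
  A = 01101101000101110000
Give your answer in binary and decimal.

Mask = 1 << 1 = 00000000000000000010
Bit 1 of A is 0, so OR-ing with the mask flips it to 1.
  01101101000101110000
| 00000000000000000010
----------------------
  01101101000101110010

Answer: 01101101000101110010 (446834)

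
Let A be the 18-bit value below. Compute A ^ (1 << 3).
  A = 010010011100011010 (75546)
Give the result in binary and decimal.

Mask = 1 << 3 = 000000000000001000
Bit 3 of A is 1; XOR with the mask flips it to 0.
  010010011100011010
^ 000000000000001000
--------------------
  010010011100010010

Answer: 010010011100010010 (75538)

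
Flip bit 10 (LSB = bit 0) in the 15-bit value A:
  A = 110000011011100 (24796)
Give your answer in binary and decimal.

Mask = 1 << 10 = 000010000000000
Bit 10 of A is 0; XOR with the mask flips it to 1.
  110000011011100
^ 000010000000000
-----------------
  110010011011100

Answer: 110010011011100 (25820)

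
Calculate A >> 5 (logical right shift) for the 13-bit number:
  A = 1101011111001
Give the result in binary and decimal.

Logical shift right by 5: drop the bottom 5 bit(s), prepend 5 zero(s) on the left.
  1101011111001  ->  keep [11010111], discard [11001], prepend 00000
= 0000011010111

Answer: 0000011010111 (215)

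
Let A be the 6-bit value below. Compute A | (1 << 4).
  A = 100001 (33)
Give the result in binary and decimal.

Mask = 1 << 4 = 010000
Bit 4 of A is 0, so OR-ing with the mask flips it to 1.
  100001
| 010000
--------
  110001

Answer: 110001 (49)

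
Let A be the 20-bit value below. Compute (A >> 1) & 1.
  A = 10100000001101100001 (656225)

Bit 1 is the 2nd from the right.
  10100000001101100001
                    ^
That bit is 0.

Answer: 0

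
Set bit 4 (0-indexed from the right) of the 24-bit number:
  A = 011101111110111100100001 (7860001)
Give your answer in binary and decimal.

Mask = 1 << 4 = 000000000000000000010000
Bit 4 of A is 0, so OR-ing with the mask flips it to 1.
  011101111110111100100001
| 000000000000000000010000
--------------------------
  011101111110111100110001

Answer: 011101111110111100110001 (7860017)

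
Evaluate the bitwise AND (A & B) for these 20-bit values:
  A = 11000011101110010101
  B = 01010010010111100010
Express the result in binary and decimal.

Apply & to each column (1 only where both bits are 1):
  11000011101110010101
& 01010010010111100010
----------------------
  01000010000110000000

Answer: 01000010000110000000 (270720)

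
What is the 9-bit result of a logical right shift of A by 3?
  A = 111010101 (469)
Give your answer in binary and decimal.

Logical shift right by 3: drop the bottom 3 bit(s), prepend 3 zero(s) on the left.
  111010101  ->  keep [111010], discard [101], prepend 000
= 000111010

Answer: 000111010 (58)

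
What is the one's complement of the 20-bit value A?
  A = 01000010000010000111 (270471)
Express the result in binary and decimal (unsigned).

Flip each bit (0->1, 1->0):
  01000010000010000111
  10111101111101111000

Answer: 10111101111101111000 (778104)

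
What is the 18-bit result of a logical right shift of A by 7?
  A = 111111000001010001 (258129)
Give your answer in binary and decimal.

Logical shift right by 7: drop the bottom 7 bit(s), prepend 7 zero(s) on the left.
  111111000001010001  ->  keep [11111100000], discard [1010001], prepend 0000000
= 000000011111100000

Answer: 000000011111100000 (2016)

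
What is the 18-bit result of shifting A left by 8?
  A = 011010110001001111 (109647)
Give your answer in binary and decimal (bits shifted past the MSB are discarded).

Shift left by 8: drop the top 8 bit(s), append 8 zero(s) on the right.
  011010110001001111  ->  discard [01101011], keep [0001001111], append 00000000
= 000100111100000000

Answer: 000100111100000000 (20224)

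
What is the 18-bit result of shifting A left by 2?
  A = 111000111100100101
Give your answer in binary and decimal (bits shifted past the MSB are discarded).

Shift left by 2: drop the top 2 bit(s), append 2 zero(s) on the right.
  111000111100100101  ->  discard [11], keep [1000111100100101], append 00
= 100011110010010100

Answer: 100011110010010100 (146580)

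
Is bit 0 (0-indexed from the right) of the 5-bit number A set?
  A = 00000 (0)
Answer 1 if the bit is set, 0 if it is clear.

Bit 0 is the 1st from the right.
  00000
      ^
That bit is 0.

Answer: 0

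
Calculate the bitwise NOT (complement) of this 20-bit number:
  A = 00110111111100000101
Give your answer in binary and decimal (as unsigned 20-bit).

Flip each bit (0->1, 1->0):
  00110111111100000101
  11001000000011111010

Answer: 11001000000011111010 (819450)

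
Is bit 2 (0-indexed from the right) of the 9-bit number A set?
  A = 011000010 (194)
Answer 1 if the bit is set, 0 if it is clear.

Bit 2 is the 3rd from the right.
  011000010
        ^
That bit is 0.

Answer: 0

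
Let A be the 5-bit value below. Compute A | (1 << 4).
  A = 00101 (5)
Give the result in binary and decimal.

Mask = 1 << 4 = 10000
Bit 4 of A is 0, so OR-ing with the mask flips it to 1.
  00101
| 10000
-------
  10101

Answer: 10101 (21)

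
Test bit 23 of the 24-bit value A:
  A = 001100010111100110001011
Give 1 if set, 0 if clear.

Bit 23 is the 24th from the right.
  001100010111100110001011
  ^
That bit is 0.

Answer: 0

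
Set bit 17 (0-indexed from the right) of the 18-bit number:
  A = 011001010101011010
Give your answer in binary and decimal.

Mask = 1 << 17 = 100000000000000000
Bit 17 of A is 0, so OR-ing with the mask flips it to 1.
  011001010101011010
| 100000000000000000
--------------------
  111001010101011010

Answer: 111001010101011010 (234842)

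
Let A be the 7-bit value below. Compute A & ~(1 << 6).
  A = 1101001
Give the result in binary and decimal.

Mask = ~(1 << 6) = 0111111
Bit 6 of A is 1, so AND-ing with the mask clears it to 0.
  1101001
& 0111111
---------
  0101001

Answer: 0101001 (41)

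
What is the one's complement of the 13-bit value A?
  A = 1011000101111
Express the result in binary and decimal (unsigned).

Flip each bit (0->1, 1->0):
  1011000101111
  0100111010000

Answer: 0100111010000 (2512)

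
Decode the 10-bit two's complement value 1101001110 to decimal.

MSB is 1, so the value is negative. Find the magnitude:
1. Invert bits:  0010110001
2. Add 1:        0010110010  = 178
3. Apply sign:   -178

Answer: -178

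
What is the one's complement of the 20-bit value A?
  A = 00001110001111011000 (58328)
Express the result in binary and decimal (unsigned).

Flip each bit (0->1, 1->0):
  00001110001111011000
  11110001110000100111

Answer: 11110001110000100111 (990247)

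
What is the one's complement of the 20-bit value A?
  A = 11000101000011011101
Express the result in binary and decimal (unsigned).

Flip each bit (0->1, 1->0):
  11000101000011011101
  00111010111100100010

Answer: 00111010111100100010 (241442)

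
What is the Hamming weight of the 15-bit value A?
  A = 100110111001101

100110111001101
1-bits at positions (from bit 0 = LSB): 0, 2, 3, 6, 7, 8, 10, 11, 14
Count = 9

Answer: 9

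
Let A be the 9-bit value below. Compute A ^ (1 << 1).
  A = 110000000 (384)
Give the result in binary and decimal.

Mask = 1 << 1 = 000000010
Bit 1 of A is 0; XOR with the mask flips it to 1.
  110000000
^ 000000010
-----------
  110000010

Answer: 110000010 (386)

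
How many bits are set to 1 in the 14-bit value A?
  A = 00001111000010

00001111000010
1-bits at positions (from bit 0 = LSB): 1, 6, 7, 8, 9
Count = 5

Answer: 5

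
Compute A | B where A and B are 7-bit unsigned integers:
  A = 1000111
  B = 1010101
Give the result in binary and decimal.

Apply | to each column (1 where either bit is 1):
  1000111
| 1010101
---------
  1010111

Answer: 1010111 (87)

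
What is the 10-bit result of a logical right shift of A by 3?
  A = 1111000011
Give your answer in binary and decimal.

Logical shift right by 3: drop the bottom 3 bit(s), prepend 3 zero(s) on the left.
  1111000011  ->  keep [1111000], discard [011], prepend 000
= 0001111000

Answer: 0001111000 (120)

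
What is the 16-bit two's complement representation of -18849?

1. Binary of +18849:  0100100110100001
2. Invert bits:     1011011001011110
3. Add 1:           1011011001011111

Answer: 1011011001011111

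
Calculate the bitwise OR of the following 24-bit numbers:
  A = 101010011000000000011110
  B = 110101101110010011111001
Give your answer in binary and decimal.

Apply | to each column (1 where either bit is 1):
  101010011000000000011110
| 110101101110010011111001
--------------------------
  111111111110010011111111

Answer: 111111111110010011111111 (16770303)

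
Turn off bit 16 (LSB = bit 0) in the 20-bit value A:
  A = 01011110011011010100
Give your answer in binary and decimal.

Mask = ~(1 << 16) = 11101111111111111111
Bit 16 of A is 1, so AND-ing with the mask clears it to 0.
  01011110011011010100
& 11101111111111111111
----------------------
  01001110011011010100

Answer: 01001110011011010100 (321236)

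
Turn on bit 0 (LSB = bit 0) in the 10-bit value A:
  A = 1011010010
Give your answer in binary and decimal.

Mask = 1 << 0 = 0000000001
Bit 0 of A is 0, so OR-ing with the mask flips it to 1.
  1011010010
| 0000000001
------------
  1011010011

Answer: 1011010011 (723)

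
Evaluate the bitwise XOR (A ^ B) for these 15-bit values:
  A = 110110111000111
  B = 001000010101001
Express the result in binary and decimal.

Apply ^ to each column (1 where bits differ):
  110110111000111
^ 001000010101001
-----------------
  111110101101110

Answer: 111110101101110 (32110)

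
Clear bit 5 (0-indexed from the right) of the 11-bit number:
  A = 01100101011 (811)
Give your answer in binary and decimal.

Mask = ~(1 << 5) = 11111011111
Bit 5 of A is 1, so AND-ing with the mask clears it to 0.
  01100101011
& 11111011111
-------------
  01100001011

Answer: 01100001011 (779)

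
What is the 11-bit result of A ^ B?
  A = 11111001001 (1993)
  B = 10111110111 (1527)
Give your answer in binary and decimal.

Apply ^ to each column (1 where bits differ):
  11111001001
^ 10111110111
-------------
  01000111110

Answer: 01000111110 (574)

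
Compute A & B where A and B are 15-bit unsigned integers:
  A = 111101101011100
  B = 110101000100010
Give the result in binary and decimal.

Apply & to each column (1 only where both bits are 1):
  111101101011100
& 110101000100010
-----------------
  110101000000000

Answer: 110101000000000 (27136)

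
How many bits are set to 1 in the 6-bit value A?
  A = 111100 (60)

111100
1-bits at positions (from bit 0 = LSB): 2, 3, 4, 5
Count = 4

Answer: 4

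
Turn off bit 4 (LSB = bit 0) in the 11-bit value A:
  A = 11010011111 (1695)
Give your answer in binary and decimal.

Mask = ~(1 << 4) = 11111101111
Bit 4 of A is 1, so AND-ing with the mask clears it to 0.
  11010011111
& 11111101111
-------------
  11010001111

Answer: 11010001111 (1679)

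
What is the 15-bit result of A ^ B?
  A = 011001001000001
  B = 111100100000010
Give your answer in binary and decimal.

Apply ^ to each column (1 where bits differ):
  011001001000001
^ 111100100000010
-----------------
  100101101000011

Answer: 100101101000011 (19267)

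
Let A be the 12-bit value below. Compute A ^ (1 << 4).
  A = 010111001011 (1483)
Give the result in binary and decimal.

Mask = 1 << 4 = 000000010000
Bit 4 of A is 0; XOR with the mask flips it to 1.
  010111001011
^ 000000010000
--------------
  010111011011

Answer: 010111011011 (1499)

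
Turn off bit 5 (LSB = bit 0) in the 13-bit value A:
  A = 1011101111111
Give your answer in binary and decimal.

Mask = ~(1 << 5) = 1111111011111
Bit 5 of A is 1, so AND-ing with the mask clears it to 0.
  1011101111111
& 1111111011111
---------------
  1011101011111

Answer: 1011101011111 (5983)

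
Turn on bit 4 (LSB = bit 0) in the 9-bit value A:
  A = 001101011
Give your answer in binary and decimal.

Mask = 1 << 4 = 000010000
Bit 4 of A is 0, so OR-ing with the mask flips it to 1.
  001101011
| 000010000
-----------
  001111011

Answer: 001111011 (123)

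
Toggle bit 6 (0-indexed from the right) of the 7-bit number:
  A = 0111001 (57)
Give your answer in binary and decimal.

Mask = 1 << 6 = 1000000
Bit 6 of A is 0; XOR with the mask flips it to 1.
  0111001
^ 1000000
---------
  1111001

Answer: 1111001 (121)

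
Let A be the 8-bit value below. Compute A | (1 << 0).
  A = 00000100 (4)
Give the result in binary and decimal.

Mask = 1 << 0 = 00000001
Bit 0 of A is 0, so OR-ing with the mask flips it to 1.
  00000100
| 00000001
----------
  00000101

Answer: 00000101 (5)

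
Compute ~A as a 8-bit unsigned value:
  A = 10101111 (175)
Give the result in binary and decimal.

Flip each bit (0->1, 1->0):
  10101111
  01010000

Answer: 01010000 (80)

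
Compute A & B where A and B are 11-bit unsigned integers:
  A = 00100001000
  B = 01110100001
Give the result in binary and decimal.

Apply & to each column (1 only where both bits are 1):
  00100001000
& 01110100001
-------------
  00100000000

Answer: 00100000000 (256)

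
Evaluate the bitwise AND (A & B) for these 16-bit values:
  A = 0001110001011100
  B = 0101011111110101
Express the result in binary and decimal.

Apply & to each column (1 only where both bits are 1):
  0001110001011100
& 0101011111110101
------------------
  0001010001010100

Answer: 0001010001010100 (5204)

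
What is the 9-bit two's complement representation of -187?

1. Binary of +187:  010111011
2. Invert bits:     101000100
3. Add 1:           101000101

Answer: 101000101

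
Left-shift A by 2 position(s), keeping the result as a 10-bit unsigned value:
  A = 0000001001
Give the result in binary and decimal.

Shift left by 2: drop the top 2 bit(s), append 2 zero(s) on the right.
  0000001001  ->  discard [00], keep [00001001], append 00
= 0000100100

Answer: 0000100100 (36)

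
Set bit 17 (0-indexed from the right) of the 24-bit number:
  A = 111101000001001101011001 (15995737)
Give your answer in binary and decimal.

Mask = 1 << 17 = 000000100000000000000000
Bit 17 of A is 0, so OR-ing with the mask flips it to 1.
  111101000001001101011001
| 000000100000000000000000
--------------------------
  111101100001001101011001

Answer: 111101100001001101011001 (16126809)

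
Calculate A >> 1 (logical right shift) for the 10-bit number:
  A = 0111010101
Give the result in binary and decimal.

Logical shift right by 1: drop the bottom 1 bit(s), prepend 1 zero(s) on the left.
  0111010101  ->  keep [011101010], discard [1], prepend 0
= 0011101010

Answer: 0011101010 (234)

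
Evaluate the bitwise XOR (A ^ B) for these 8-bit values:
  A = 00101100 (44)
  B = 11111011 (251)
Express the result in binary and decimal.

Apply ^ to each column (1 where bits differ):
  00101100
^ 11111011
----------
  11010111

Answer: 11010111 (215)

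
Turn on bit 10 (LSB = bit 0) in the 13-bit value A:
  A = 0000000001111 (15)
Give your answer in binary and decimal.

Mask = 1 << 10 = 0010000000000
Bit 10 of A is 0, so OR-ing with the mask flips it to 1.
  0000000001111
| 0010000000000
---------------
  0010000001111

Answer: 0010000001111 (1039)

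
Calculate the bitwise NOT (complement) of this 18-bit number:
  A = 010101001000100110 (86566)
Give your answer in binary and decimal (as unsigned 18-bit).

Flip each bit (0->1, 1->0):
  010101001000100110
  101010110111011001

Answer: 101010110111011001 (175577)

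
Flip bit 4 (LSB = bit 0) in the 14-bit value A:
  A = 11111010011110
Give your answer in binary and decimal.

Mask = 1 << 4 = 00000000010000
Bit 4 of A is 1; XOR with the mask flips it to 0.
  11111010011110
^ 00000000010000
----------------
  11111010001110

Answer: 11111010001110 (16014)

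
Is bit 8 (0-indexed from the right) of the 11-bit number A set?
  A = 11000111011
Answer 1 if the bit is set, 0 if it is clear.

Bit 8 is the 9th from the right.
  11000111011
    ^
That bit is 0.

Answer: 0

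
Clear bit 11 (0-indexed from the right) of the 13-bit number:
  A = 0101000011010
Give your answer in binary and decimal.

Mask = ~(1 << 11) = 1011111111111
Bit 11 of A is 1, so AND-ing with the mask clears it to 0.
  0101000011010
& 1011111111111
---------------
  0001000011010

Answer: 0001000011010 (538)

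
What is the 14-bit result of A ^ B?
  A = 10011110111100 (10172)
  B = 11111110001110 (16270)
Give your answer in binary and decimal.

Apply ^ to each column (1 where bits differ):
  10011110111100
^ 11111110001110
----------------
  01100000110010

Answer: 01100000110010 (6194)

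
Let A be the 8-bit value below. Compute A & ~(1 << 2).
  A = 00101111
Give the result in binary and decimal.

Mask = ~(1 << 2) = 11111011
Bit 2 of A is 1, so AND-ing with the mask clears it to 0.
  00101111
& 11111011
----------
  00101011

Answer: 00101011 (43)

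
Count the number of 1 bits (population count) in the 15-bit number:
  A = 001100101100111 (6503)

001100101100111
1-bits at positions (from bit 0 = LSB): 0, 1, 2, 5, 6, 8, 11, 12
Count = 8

Answer: 8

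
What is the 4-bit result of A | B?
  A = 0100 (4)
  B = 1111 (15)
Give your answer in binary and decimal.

Apply | to each column (1 where either bit is 1):
  0100
| 1111
------
  1111

Answer: 1111 (15)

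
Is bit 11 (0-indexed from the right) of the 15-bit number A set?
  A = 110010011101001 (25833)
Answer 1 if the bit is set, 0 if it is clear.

Bit 11 is the 12th from the right.
  110010011101001
     ^
That bit is 0.

Answer: 0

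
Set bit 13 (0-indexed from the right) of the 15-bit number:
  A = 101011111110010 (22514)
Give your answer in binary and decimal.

Mask = 1 << 13 = 010000000000000
Bit 13 of A is 0, so OR-ing with the mask flips it to 1.
  101011111110010
| 010000000000000
-----------------
  111011111110010

Answer: 111011111110010 (30706)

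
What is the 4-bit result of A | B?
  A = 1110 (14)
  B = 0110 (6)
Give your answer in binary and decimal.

Apply | to each column (1 where either bit is 1):
  1110
| 0110
------
  1110

Answer: 1110 (14)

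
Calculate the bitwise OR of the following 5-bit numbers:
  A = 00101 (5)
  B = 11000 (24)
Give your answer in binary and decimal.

Apply | to each column (1 where either bit is 1):
  00101
| 11000
-------
  11101

Answer: 11101 (29)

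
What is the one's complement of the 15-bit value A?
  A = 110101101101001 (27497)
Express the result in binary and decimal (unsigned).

Flip each bit (0->1, 1->0):
  110101101101001
  001010010010110

Answer: 001010010010110 (5270)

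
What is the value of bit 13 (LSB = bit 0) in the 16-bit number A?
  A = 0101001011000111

Bit 13 is the 14th from the right.
  0101001011000111
    ^
That bit is 0.

Answer: 0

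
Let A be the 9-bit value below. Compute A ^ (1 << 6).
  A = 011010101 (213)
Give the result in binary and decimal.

Mask = 1 << 6 = 001000000
Bit 6 of A is 1; XOR with the mask flips it to 0.
  011010101
^ 001000000
-----------
  010010101

Answer: 010010101 (149)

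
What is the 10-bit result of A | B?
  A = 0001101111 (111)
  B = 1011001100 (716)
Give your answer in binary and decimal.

Apply | to each column (1 where either bit is 1):
  0001101111
| 1011001100
------------
  1011101111

Answer: 1011101111 (751)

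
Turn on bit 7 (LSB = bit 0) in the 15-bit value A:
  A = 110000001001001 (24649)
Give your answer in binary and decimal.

Mask = 1 << 7 = 000000010000000
Bit 7 of A is 0, so OR-ing with the mask flips it to 1.
  110000001001001
| 000000010000000
-----------------
  110000011001001

Answer: 110000011001001 (24777)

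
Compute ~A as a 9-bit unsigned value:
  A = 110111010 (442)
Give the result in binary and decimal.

Flip each bit (0->1, 1->0):
  110111010
  001000101

Answer: 001000101 (69)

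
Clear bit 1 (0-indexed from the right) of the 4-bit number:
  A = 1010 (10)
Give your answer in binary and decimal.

Mask = ~(1 << 1) = 1101
Bit 1 of A is 1, so AND-ing with the mask clears it to 0.
  1010
& 1101
------
  1000

Answer: 1000 (8)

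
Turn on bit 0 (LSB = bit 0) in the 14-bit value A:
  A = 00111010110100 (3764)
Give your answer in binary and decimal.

Mask = 1 << 0 = 00000000000001
Bit 0 of A is 0, so OR-ing with the mask flips it to 1.
  00111010110100
| 00000000000001
----------------
  00111010110101

Answer: 00111010110101 (3765)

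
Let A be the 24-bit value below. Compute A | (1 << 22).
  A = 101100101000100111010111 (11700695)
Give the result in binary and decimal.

Mask = 1 << 22 = 010000000000000000000000
Bit 22 of A is 0, so OR-ing with the mask flips it to 1.
  101100101000100111010111
| 010000000000000000000000
--------------------------
  111100101000100111010111

Answer: 111100101000100111010111 (15894999)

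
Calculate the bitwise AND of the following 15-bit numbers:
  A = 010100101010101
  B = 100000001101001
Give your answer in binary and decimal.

Apply & to each column (1 only where both bits are 1):
  010100101010101
& 100000001101001
-----------------
  000000001000001

Answer: 000000001000001 (65)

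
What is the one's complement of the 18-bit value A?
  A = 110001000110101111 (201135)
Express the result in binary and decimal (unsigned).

Flip each bit (0->1, 1->0):
  110001000110101111
  001110111001010000

Answer: 001110111001010000 (61008)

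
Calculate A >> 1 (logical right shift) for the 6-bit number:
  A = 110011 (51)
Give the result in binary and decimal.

Logical shift right by 1: drop the bottom 1 bit(s), prepend 1 zero(s) on the left.
  110011  ->  keep [11001], discard [1], prepend 0
= 011001

Answer: 011001 (25)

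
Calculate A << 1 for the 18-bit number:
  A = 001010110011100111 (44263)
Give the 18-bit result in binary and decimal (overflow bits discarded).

Shift left by 1: drop the top 1 bit(s), append 1 zero(s) on the right.
  001010110011100111  ->  discard [0], keep [01010110011100111], append 0
= 010101100111001110

Answer: 010101100111001110 (88526)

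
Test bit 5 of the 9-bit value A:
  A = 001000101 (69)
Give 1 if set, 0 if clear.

Bit 5 is the 6th from the right.
  001000101
     ^
That bit is 0.

Answer: 0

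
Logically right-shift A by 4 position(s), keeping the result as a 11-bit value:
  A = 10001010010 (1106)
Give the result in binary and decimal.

Logical shift right by 4: drop the bottom 4 bit(s), prepend 4 zero(s) on the left.
  10001010010  ->  keep [1000101], discard [0010], prepend 0000
= 00001000101

Answer: 00001000101 (69)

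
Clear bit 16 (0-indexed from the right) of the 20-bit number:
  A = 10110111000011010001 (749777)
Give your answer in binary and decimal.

Mask = ~(1 << 16) = 11101111111111111111
Bit 16 of A is 1, so AND-ing with the mask clears it to 0.
  10110111000011010001
& 11101111111111111111
----------------------
  10100111000011010001

Answer: 10100111000011010001 (684241)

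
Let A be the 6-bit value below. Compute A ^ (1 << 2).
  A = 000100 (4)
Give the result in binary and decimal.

Mask = 1 << 2 = 000100
Bit 2 of A is 1; XOR with the mask flips it to 0.
  000100
^ 000100
--------
  000000

Answer: 000000 (0)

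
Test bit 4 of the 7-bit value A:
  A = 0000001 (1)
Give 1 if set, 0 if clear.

Bit 4 is the 5th from the right.
  0000001
    ^
That bit is 0.

Answer: 0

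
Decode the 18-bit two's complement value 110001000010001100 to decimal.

MSB is 1, so the value is negative. Find the magnitude:
1. Invert bits:  001110111101110011
2. Add 1:        001110111101110100  = 61300
3. Apply sign:   -61300

Answer: -61300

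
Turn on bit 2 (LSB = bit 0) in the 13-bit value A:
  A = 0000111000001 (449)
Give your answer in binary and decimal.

Mask = 1 << 2 = 0000000000100
Bit 2 of A is 0, so OR-ing with the mask flips it to 1.
  0000111000001
| 0000000000100
---------------
  0000111000101

Answer: 0000111000101 (453)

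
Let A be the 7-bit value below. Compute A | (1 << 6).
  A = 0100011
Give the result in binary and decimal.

Mask = 1 << 6 = 1000000
Bit 6 of A is 0, so OR-ing with the mask flips it to 1.
  0100011
| 1000000
---------
  1100011

Answer: 1100011 (99)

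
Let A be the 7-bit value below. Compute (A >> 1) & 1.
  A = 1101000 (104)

Bit 1 is the 2nd from the right.
  1101000
       ^
That bit is 0.

Answer: 0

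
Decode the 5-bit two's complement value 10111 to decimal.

MSB is 1, so the value is negative. Find the magnitude:
1. Invert bits:  01000
2. Add 1:        01001  = 9
3. Apply sign:   -9

Answer: -9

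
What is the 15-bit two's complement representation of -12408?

1. Binary of +12408:  011000001111000
2. Invert bits:     100111110000111
3. Add 1:           100111110001000

Answer: 100111110001000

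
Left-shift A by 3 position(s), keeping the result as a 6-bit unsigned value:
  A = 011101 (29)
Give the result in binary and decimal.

Shift left by 3: drop the top 3 bit(s), append 3 zero(s) on the right.
  011101  ->  discard [011], keep [101], append 000
= 101000

Answer: 101000 (40)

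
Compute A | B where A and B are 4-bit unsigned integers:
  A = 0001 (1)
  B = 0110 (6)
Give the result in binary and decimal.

Apply | to each column (1 where either bit is 1):
  0001
| 0110
------
  0111

Answer: 0111 (7)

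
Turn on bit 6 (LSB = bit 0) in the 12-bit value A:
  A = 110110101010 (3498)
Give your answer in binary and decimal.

Mask = 1 << 6 = 000001000000
Bit 6 of A is 0, so OR-ing with the mask flips it to 1.
  110110101010
| 000001000000
--------------
  110111101010

Answer: 110111101010 (3562)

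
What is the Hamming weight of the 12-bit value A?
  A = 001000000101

001000000101
1-bits at positions (from bit 0 = LSB): 0, 2, 9
Count = 3

Answer: 3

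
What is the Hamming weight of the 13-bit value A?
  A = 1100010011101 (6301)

1100010011101
1-bits at positions (from bit 0 = LSB): 0, 2, 3, 4, 7, 11, 12
Count = 7

Answer: 7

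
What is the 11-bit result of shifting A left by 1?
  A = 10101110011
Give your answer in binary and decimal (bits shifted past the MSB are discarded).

Shift left by 1: drop the top 1 bit(s), append 1 zero(s) on the right.
  10101110011  ->  discard [1], keep [0101110011], append 0
= 01011100110

Answer: 01011100110 (742)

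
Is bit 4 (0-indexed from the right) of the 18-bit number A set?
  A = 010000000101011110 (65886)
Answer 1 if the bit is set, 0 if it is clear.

Bit 4 is the 5th from the right.
  010000000101011110
               ^
That bit is 1.

Answer: 1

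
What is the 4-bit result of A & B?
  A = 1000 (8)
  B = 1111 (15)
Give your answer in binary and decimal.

Apply & to each column (1 only where both bits are 1):
  1000
& 1111
------
  1000

Answer: 1000 (8)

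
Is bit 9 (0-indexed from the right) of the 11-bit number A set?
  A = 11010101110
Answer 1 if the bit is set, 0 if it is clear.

Bit 9 is the 10th from the right.
  11010101110
   ^
That bit is 1.

Answer: 1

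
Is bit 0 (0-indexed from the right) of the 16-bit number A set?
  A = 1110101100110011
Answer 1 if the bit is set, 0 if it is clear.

Bit 0 is the 1st from the right.
  1110101100110011
                 ^
That bit is 1.

Answer: 1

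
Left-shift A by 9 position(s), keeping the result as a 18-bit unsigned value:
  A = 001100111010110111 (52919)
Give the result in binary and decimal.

Shift left by 9: drop the top 9 bit(s), append 9 zero(s) on the right.
  001100111010110111  ->  discard [001100111], keep [010110111], append 000000000
= 010110111000000000

Answer: 010110111000000000 (93696)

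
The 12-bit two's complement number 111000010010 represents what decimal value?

MSB is 1, so the value is negative. Find the magnitude:
1. Invert bits:  000111101101
2. Add 1:        000111101110  = 494
3. Apply sign:   -494

Answer: -494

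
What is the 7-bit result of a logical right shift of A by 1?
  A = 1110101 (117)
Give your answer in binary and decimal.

Logical shift right by 1: drop the bottom 1 bit(s), prepend 1 zero(s) on the left.
  1110101  ->  keep [111010], discard [1], prepend 0
= 0111010

Answer: 0111010 (58)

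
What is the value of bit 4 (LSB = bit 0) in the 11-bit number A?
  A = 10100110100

Bit 4 is the 5th from the right.
  10100110100
        ^
That bit is 1.

Answer: 1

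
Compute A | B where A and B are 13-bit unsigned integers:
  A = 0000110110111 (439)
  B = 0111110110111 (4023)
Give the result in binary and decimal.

Apply | to each column (1 where either bit is 1):
  0000110110111
| 0111110110111
---------------
  0111110110111

Answer: 0111110110111 (4023)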